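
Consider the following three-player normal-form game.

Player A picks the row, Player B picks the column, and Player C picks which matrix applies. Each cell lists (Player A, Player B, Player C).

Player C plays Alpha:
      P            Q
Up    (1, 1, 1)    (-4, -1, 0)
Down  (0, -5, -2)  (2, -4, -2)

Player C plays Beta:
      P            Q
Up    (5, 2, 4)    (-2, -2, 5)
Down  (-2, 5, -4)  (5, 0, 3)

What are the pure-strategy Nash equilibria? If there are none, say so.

(Up, P, Alpha): Player C can switch to Beta (1 → 4). Not NE.
(Up, P, Beta): Player A gets 5, best alternative -2; Player B gets 2, best alternative -2; Player C gets 4, best alternative 1. No profitable deviation — NE.
(Up, Q, Alpha): Player A can switch to Down (-4 → 2). Not NE.
(Up, Q, Beta): Player A can switch to Down (-2 → 5). Not NE.
(Down, P, Alpha): Player A can switch to Up (0 → 1). Not NE.
(Down, P, Beta): Player A can switch to Up (-2 → 5). Not NE.
(Down, Q, Alpha): Player C can switch to Beta (-2 → 3). Not NE.
(The remaining 1 profile has a profitable deviation by the same check.)

Pure NE: (Up, P, Beta)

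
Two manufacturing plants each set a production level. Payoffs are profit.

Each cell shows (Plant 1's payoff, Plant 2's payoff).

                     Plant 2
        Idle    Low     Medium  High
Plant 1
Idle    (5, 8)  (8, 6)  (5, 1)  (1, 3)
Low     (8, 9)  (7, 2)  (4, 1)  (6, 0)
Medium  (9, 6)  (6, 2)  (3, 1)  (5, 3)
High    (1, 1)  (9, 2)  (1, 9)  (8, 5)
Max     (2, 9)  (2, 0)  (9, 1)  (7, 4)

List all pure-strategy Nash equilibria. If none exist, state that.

The unique pure-strategy Nash equilibrium is (Medium, Idle).

Check each profile: it is a Nash equilibrium iff no player can strictly gain by switching unilaterally.
(Idle, Idle): Plant 1 can switch to Low (5 → 8). Not NE.
(Idle, Low): Plant 1 can switch to High (8 → 9). Not NE.
(Idle, Medium): Plant 1 can switch to Max (5 → 9). Not NE.
(Idle, High): Plant 1 can switch to Low (1 → 6). Not NE.
(Low, Idle): Plant 1 can switch to Medium (8 → 9). Not NE.
(Low, Low): Plant 1 can switch to Idle (7 → 8). Not NE.
(Low, Medium): Plant 1 can switch to Idle (4 → 5). Not NE.
(Low, High): Plant 1 can switch to High (6 → 8). Not NE.
(Medium, Idle): Plant 1 gets 9, best alternative 8; Plant 2 gets 6, best alternative 3. No profitable deviation — NE.
(Medium, Low): Plant 1 can switch to Idle (6 → 8). Not NE.
(Medium, Medium): Plant 1 can switch to Idle (3 → 5). Not NE.
(Medium, High): Plant 1 can switch to Low (5 → 6). Not NE.
(High, Idle): Plant 1 can switch to Idle (1 → 5). Not NE.
(The remaining 7 profiles each have a profitable deviation by the same check.)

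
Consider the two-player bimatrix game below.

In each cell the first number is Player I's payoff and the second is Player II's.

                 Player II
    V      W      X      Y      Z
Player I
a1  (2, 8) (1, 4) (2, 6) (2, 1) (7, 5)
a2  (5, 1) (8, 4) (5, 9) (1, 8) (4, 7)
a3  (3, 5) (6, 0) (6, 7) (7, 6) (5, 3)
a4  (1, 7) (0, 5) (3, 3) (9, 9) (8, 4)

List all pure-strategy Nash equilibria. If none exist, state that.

For each strategy profile, look for a profitable unilateral deviation.
(a1, V): Player I can switch to a2 (2 → 5). Not NE.
(a1, W): Player I can switch to a2 (1 → 8). Not NE.
(a1, X): Player I can switch to a2 (2 → 5). Not NE.
(a1, Y): Player I can switch to a3 (2 → 7). Not NE.
(a1, Z): Player I can switch to a4 (7 → 8). Not NE.
(a2, V): Player II can switch to W (1 → 4). Not NE.
(a2, W): Player II can switch to X (4 → 9). Not NE.
(a2, X): Player I can switch to a3 (5 → 6). Not NE.
(a2, Y): Player I can switch to a1 (1 → 2). Not NE.
(a2, Z): Player I can switch to a1 (4 → 7). Not NE.
(a3, V): Player I can switch to a2 (3 → 5). Not NE.
(a3, W): Player I can switch to a2 (6 → 8). Not NE.
(a3, X): Player I gets 6, best alternative 5; Player II gets 7, best alternative 6. No profitable deviation — NE.
(a4, Y): Player I gets 9, best alternative 7; Player II gets 9, best alternative 7. No profitable deviation — NE.
(The remaining 6 profiles each have a profitable deviation by the same check.)

Pure-strategy Nash equilibria: (a3, X), (a4, Y)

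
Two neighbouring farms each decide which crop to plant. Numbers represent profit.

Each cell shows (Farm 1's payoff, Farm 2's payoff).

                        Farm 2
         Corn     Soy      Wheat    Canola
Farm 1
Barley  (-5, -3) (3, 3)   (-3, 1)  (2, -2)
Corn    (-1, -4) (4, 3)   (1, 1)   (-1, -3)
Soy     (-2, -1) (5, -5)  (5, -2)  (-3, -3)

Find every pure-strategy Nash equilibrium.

There is no pure-strategy Nash equilibrium.

Farm 1 against Corn: payoffs -5, -1, -2 → best response Corn.
Farm 1 against Soy: payoffs 3, 4, 5 → best response Soy.
Farm 1 against Wheat: payoffs -3, 1, 5 → best response Soy.
Farm 1 against Canola: payoffs 2, -1, -3 → best response Barley.
Farm 2 against Barley: payoffs -3, 3, 1, -2 → best response Soy.
Farm 2 against Corn: payoffs -4, 3, 1, -3 → best response Soy.
Farm 2 against Soy: payoffs -1, -5, -2, -3 → best response Corn.
No profile is a mutual best response for all players.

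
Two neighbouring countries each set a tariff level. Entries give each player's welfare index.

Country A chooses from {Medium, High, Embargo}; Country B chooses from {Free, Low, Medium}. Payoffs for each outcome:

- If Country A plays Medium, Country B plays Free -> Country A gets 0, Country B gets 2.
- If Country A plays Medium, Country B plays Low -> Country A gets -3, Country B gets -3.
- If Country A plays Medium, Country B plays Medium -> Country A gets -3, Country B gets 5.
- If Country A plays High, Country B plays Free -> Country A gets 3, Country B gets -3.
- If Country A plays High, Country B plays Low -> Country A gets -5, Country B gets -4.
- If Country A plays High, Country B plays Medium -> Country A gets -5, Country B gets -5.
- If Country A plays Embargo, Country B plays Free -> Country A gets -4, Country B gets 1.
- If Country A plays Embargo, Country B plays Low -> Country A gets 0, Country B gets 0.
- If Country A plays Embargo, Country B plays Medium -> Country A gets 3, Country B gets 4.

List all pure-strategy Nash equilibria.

For each strategy profile, look for a profitable unilateral deviation.
(Medium, Free): Country A can switch to High (0 → 3). Not NE.
(Medium, Low): Country A can switch to Embargo (-3 → 0). Not NE.
(Medium, Medium): Country A can switch to Embargo (-3 → 3). Not NE.
(High, Free): Country A gets 3, best alternative 0; Country B gets -3, best alternative -4. No profitable deviation — NE.
(High, Low): Country A can switch to Medium (-5 → -3). Not NE.
(High, Medium): Country A can switch to Medium (-5 → -3). Not NE.
(Embargo, Free): Country A can switch to Medium (-4 → 0). Not NE.
(Embargo, Low): Country B can switch to Free (0 → 1). Not NE.
(Embargo, Medium): Country A gets 3, best alternative -3; Country B gets 4, best alternative 1. No profitable deviation — NE.

The pure Nash equilibria are (High, Free), (Embargo, Medium).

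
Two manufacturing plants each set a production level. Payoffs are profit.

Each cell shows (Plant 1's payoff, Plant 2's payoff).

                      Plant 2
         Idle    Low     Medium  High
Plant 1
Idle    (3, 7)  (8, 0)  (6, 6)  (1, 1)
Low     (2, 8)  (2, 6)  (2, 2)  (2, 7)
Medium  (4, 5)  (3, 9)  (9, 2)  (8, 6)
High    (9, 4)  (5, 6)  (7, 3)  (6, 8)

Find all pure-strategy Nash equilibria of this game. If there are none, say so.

(Idle, Idle): Plant 1 can switch to Medium (3 → 4). Not NE.
(Idle, Low): Plant 2 can switch to Idle (0 → 7). Not NE.
(Idle, Medium): Plant 1 can switch to Medium (6 → 9). Not NE.
(Idle, High): Plant 1 can switch to Low (1 → 2). Not NE.
(Low, Idle): Plant 1 can switch to Idle (2 → 3). Not NE.
(Low, Low): Plant 1 can switch to Idle (2 → 8). Not NE.
(Low, Medium): Plant 1 can switch to Idle (2 → 6). Not NE.
(Low, High): Plant 1 can switch to Medium (2 → 8). Not NE.
(Medium, Idle): Plant 1 can switch to High (4 → 9). Not NE.
(Medium, Low): Plant 1 can switch to Idle (3 → 8). Not NE.
(Medium, Medium): Plant 2 can switch to Idle (2 → 5). Not NE.
(Medium, High): Plant 2 can switch to Low (6 → 9). Not NE.
(The remaining 4 profiles each have a profitable deviation by the same check.)

There is no pure-strategy Nash equilibrium.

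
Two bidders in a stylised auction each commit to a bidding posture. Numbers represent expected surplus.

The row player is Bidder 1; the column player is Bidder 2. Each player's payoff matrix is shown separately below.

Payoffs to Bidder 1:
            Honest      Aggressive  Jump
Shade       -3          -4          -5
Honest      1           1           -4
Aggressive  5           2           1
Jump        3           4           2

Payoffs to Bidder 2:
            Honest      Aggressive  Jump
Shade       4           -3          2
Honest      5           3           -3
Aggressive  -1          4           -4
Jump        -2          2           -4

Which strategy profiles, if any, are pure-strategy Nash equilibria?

(Shade, Honest): Bidder 1 can switch to Honest (-3 → 1). Not NE.
(Shade, Aggressive): Bidder 1 can switch to Honest (-4 → 1). Not NE.
(Shade, Jump): Bidder 1 can switch to Honest (-5 → -4). Not NE.
(Honest, Honest): Bidder 1 can switch to Aggressive (1 → 5). Not NE.
(Honest, Aggressive): Bidder 1 can switch to Aggressive (1 → 2). Not NE.
(Honest, Jump): Bidder 1 can switch to Aggressive (-4 → 1). Not NE.
(Aggressive, Honest): Bidder 2 can switch to Aggressive (-1 → 4). Not NE.
(Aggressive, Aggressive): Bidder 1 can switch to Jump (2 → 4). Not NE.
(Aggressive, Jump): Bidder 1 can switch to Jump (1 → 2). Not NE.
(Jump, Honest): Bidder 1 can switch to Aggressive (3 → 5). Not NE.
(Jump, Aggressive): Bidder 1 gets 4, best alternative 2; Bidder 2 gets 2, best alternative -2. No profitable deviation — NE.
(The remaining 1 profile has a profitable deviation by the same check.)

(Jump, Aggressive)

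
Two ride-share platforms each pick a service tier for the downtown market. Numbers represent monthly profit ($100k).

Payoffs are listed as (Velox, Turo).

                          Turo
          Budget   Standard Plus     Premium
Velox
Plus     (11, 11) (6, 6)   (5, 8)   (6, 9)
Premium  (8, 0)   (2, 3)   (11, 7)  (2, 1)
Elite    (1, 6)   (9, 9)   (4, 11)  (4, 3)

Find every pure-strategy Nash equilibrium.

Velox against Budget: payoffs 11, 8, 1 → best response Plus.
Velox against Standard: payoffs 6, 2, 9 → best response Elite.
Velox against Plus: payoffs 5, 11, 4 → best response Premium.
Velox against Premium: payoffs 6, 2, 4 → best response Plus.
Turo against Plus: payoffs 11, 6, 8, 9 → best response Budget.
Turo against Premium: payoffs 0, 3, 7, 1 → best response Plus.
Turo against Elite: payoffs 6, 9, 11, 3 → best response Plus.
Mutual best responses: (Plus, Budget); (Premium, Plus).

The pure Nash equilibria are (Plus, Budget) and (Premium, Plus).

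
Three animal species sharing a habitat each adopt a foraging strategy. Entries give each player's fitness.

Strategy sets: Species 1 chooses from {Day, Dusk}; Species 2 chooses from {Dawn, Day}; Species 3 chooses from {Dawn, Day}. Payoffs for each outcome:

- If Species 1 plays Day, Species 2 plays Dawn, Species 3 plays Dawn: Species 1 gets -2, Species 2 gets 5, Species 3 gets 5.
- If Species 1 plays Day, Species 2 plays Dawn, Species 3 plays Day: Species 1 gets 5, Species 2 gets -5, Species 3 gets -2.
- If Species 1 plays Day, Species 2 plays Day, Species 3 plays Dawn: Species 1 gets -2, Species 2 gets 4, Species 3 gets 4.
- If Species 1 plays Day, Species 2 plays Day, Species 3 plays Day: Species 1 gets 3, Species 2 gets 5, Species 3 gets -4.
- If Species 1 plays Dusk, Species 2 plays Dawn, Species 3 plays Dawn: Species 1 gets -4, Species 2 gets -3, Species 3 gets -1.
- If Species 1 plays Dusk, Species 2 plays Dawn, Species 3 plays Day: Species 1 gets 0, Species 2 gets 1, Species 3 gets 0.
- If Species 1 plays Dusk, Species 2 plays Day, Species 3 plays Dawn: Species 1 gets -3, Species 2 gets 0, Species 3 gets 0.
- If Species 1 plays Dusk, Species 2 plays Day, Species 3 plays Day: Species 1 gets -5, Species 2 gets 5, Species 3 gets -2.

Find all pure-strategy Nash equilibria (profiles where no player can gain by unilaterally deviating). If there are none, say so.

Pure NE: (Day, Dawn, Dawn)

Mark each player's best response to every combination of opponents' strategies; a profile where every player is best-responding is a pure Nash equilibrium.
Species 1 against (Dawn, Dawn): payoffs -2, -4 → best response Day.
Species 1 against (Dawn, Day): payoffs 5, 0 → best response Day.
Species 1 against (Day, Dawn): payoffs -2, -3 → best response Day.
Species 1 against (Day, Day): payoffs 3, -5 → best response Day.
Species 2 against (Day, Dawn): payoffs 5, 4 → best response Dawn.
Species 2 against (Day, Day): payoffs -5, 5 → best response Day.
Species 2 against (Dusk, Dawn): payoffs -3, 0 → best response Day.
Species 2 against (Dusk, Day): payoffs 1, 5 → best response Day.
Species 3 against (Day, Dawn): payoffs 5, -2 → best response Dawn.
Species 3 against (Day, Day): payoffs 4, -4 → best response Dawn.
Species 3 against (Dusk, Dawn): payoffs -1, 0 → best response Day.
Species 3 against (Dusk, Day): payoffs 0, -2 → best response Dawn.
Mutual best responses: (Day, Dawn, Dawn).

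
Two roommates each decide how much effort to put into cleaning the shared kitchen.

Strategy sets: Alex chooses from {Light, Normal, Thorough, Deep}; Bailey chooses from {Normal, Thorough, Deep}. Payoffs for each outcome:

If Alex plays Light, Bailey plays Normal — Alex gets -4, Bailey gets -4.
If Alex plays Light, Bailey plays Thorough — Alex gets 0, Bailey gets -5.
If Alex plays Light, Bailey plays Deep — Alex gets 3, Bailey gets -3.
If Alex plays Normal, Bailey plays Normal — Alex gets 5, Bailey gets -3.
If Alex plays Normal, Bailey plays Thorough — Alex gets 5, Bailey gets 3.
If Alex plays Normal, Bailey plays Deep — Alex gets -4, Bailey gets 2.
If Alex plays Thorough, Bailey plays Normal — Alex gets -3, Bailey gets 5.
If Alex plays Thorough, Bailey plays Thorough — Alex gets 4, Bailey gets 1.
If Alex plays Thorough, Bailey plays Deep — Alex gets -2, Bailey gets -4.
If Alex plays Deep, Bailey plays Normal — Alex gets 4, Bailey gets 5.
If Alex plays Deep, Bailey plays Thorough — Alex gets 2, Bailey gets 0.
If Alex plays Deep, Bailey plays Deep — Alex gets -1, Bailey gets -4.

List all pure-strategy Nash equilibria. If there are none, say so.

Mark each player's best response to every combination of opponents' strategies; a profile where every player is best-responding is a pure Nash equilibrium.
Alex against Normal: payoffs -4, 5, -3, 4 → best response Normal.
Alex against Thorough: payoffs 0, 5, 4, 2 → best response Normal.
Alex against Deep: payoffs 3, -4, -2, -1 → best response Light.
Bailey against Light: payoffs -4, -5, -3 → best response Deep.
Bailey against Normal: payoffs -3, 3, 2 → best response Thorough.
Bailey against Thorough: payoffs 5, 1, -4 → best response Normal.
Bailey against Deep: payoffs 5, 0, -4 → best response Normal.
Mutual best responses: (Light, Deep); (Normal, Thorough).

The pure Nash equilibria are (Light, Deep) and (Normal, Thorough).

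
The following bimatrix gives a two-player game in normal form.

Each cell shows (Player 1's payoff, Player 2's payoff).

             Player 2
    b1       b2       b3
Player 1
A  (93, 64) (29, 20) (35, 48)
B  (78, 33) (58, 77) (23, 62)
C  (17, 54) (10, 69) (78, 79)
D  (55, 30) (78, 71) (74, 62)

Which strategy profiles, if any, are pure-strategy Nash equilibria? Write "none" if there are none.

(A, b1), (C, b3), (D, b2)

Check each profile: it is a Nash equilibrium iff no player can strictly gain by switching unilaterally.
(A, b1): Player 1 gets 93, best alternative 78; Player 2 gets 64, best alternative 48. No profitable deviation — NE.
(A, b2): Player 1 can switch to B (29 → 58). Not NE.
(A, b3): Player 1 can switch to C (35 → 78). Not NE.
(B, b1): Player 1 can switch to A (78 → 93). Not NE.
(B, b2): Player 1 can switch to D (58 → 78). Not NE.
(B, b3): Player 1 can switch to A (23 → 35). Not NE.
(C, b1): Player 1 can switch to A (17 → 93). Not NE.
(C, b2): Player 1 can switch to A (10 → 29). Not NE.
(C, b3): Player 1 gets 78, best alternative 74; Player 2 gets 79, best alternative 69. No profitable deviation — NE.
(D, b1): Player 1 can switch to A (55 → 93). Not NE.
(D, b2): Player 1 gets 78, best alternative 58; Player 2 gets 71, best alternative 62. No profitable deviation — NE.
(D, b3): Player 1 can switch to C (74 → 78). Not NE.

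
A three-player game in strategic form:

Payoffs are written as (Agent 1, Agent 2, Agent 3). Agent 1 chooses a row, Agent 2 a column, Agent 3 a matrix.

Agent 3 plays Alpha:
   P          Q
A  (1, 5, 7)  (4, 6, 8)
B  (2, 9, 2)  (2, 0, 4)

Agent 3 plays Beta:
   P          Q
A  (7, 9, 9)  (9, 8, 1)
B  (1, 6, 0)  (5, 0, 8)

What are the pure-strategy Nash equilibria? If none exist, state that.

(A, P, Alpha): Agent 1 can switch to B (1 → 2). Not NE.
(A, P, Beta): Agent 1 gets 7, best alternative 1; Agent 2 gets 9, best alternative 8; Agent 3 gets 9, best alternative 7. No profitable deviation — NE.
(A, Q, Alpha): Agent 1 gets 4, best alternative 2; Agent 2 gets 6, best alternative 5; Agent 3 gets 8, best alternative 1. No profitable deviation — NE.
(A, Q, Beta): Agent 2 can switch to P (8 → 9). Not NE.
(B, P, Alpha): Agent 1 gets 2, best alternative 1; Agent 2 gets 9, best alternative 0; Agent 3 gets 2, best alternative 0. No profitable deviation — NE.
(B, P, Beta): Agent 1 can switch to A (1 → 7). Not NE.
(B, Q, Alpha): Agent 1 can switch to A (2 → 4). Not NE.
(B, Q, Beta): Agent 1 can switch to A (5 → 9). Not NE.

The pure Nash equilibria are (A, P, Beta), (A, Q, Alpha), (B, P, Alpha).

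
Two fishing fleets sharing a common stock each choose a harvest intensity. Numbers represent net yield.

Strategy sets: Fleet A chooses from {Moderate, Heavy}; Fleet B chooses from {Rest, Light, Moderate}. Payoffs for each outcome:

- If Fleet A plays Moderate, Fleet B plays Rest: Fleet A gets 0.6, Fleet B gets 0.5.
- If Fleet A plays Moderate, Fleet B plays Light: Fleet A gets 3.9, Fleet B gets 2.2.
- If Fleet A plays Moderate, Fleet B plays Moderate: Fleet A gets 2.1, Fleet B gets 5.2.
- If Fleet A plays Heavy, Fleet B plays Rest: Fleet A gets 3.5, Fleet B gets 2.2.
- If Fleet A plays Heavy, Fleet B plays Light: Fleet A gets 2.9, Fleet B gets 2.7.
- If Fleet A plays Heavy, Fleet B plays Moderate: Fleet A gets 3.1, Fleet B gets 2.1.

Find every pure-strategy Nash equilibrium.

No pure-strategy Nash equilibrium.

Fleet A against Rest: payoffs 0.6, 3.5 → best response Heavy.
Fleet A against Light: payoffs 3.9, 2.9 → best response Moderate.
Fleet A against Moderate: payoffs 2.1, 3.1 → best response Heavy.
Fleet B against Moderate: payoffs 0.5, 2.2, 5.2 → best response Moderate.
Fleet B against Heavy: payoffs 2.2, 2.7, 2.1 → best response Light.
No profile is a mutual best response for all players.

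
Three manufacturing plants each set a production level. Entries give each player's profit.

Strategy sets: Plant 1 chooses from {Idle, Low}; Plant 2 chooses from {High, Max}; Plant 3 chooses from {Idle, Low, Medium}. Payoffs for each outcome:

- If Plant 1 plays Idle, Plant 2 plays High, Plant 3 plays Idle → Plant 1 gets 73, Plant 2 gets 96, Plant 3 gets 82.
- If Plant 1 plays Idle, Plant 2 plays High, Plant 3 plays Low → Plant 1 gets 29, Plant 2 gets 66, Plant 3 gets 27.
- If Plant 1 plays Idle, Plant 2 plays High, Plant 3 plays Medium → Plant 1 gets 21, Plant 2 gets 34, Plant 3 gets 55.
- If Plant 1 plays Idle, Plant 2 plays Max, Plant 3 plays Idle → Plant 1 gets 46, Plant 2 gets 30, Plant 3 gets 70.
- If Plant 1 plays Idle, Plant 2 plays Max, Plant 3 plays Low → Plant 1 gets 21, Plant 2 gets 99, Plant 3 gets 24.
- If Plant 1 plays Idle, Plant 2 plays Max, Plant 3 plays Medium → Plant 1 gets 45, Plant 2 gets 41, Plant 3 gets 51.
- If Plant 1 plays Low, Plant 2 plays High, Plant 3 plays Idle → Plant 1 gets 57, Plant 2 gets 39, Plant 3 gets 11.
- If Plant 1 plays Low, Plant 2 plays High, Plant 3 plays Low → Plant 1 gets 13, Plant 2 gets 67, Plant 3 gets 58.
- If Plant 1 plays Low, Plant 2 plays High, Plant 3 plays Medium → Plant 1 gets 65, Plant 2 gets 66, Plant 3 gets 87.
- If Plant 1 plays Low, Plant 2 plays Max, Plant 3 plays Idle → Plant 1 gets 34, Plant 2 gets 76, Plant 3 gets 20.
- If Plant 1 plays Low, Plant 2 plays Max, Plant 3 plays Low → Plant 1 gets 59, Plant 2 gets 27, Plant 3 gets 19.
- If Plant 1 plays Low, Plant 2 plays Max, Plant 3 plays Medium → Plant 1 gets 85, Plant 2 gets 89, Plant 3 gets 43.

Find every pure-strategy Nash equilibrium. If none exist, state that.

Pure-strategy Nash equilibria: (Idle, High, Idle) and (Low, Max, Medium)

Mark each player's best response to every combination of opponents' strategies; a profile where every player is best-responding is a pure Nash equilibrium.
Plant 1 against (High, Idle): payoffs 73, 57 → best response Idle.
Plant 1 against (High, Low): payoffs 29, 13 → best response Idle.
Plant 1 against (High, Medium): payoffs 21, 65 → best response Low.
Plant 1 against (Max, Idle): payoffs 46, 34 → best response Idle.
Plant 1 against (Max, Low): payoffs 21, 59 → best response Low.
Plant 1 against (Max, Medium): payoffs 45, 85 → best response Low.
Plant 2 against (Idle, Idle): payoffs 96, 30 → best response High.
Plant 2 against (Idle, Low): payoffs 66, 99 → best response Max.
Plant 2 against (Idle, Medium): payoffs 34, 41 → best response Max.
Plant 2 against (Low, Idle): payoffs 39, 76 → best response Max.
Plant 2 against (Low, Low): payoffs 67, 27 → best response High.
Plant 2 against (Low, Medium): payoffs 66, 89 → best response Max.
Plant 3 against (Idle, High): payoffs 82, 27, 55 → best response Idle.
Plant 3 against (Idle, Max): payoffs 70, 24, 51 → best response Idle.
Plant 3 against (Low, High): payoffs 11, 58, 87 → best response Medium.
Plant 3 against (Low, Max): payoffs 20, 19, 43 → best response Medium.
Mutual best responses: (Idle, High, Idle); (Low, Max, Medium).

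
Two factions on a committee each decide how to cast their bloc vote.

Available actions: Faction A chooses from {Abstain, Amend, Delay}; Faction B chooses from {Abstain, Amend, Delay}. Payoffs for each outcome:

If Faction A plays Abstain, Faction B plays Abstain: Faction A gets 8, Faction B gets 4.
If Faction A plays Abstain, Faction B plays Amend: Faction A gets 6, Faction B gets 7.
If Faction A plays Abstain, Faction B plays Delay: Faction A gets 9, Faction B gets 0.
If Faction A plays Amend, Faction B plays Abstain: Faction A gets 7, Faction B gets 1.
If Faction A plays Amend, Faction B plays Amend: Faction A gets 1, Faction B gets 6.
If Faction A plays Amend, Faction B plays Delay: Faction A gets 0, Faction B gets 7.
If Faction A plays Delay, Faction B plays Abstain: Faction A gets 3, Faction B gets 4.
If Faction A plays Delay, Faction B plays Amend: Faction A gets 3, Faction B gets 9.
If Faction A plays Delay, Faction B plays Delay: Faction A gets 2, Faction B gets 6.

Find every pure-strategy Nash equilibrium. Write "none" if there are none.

(Abstain, Abstain): Faction B can switch to Amend (4 → 7). Not NE.
(Abstain, Amend): Faction A gets 6, best alternative 3; Faction B gets 7, best alternative 4. No profitable deviation — NE.
(Abstain, Delay): Faction B can switch to Abstain (0 → 4). Not NE.
(Amend, Abstain): Faction A can switch to Abstain (7 → 8). Not NE.
(Amend, Amend): Faction A can switch to Abstain (1 → 6). Not NE.
(Amend, Delay): Faction A can switch to Abstain (0 → 9). Not NE.
(Delay, Abstain): Faction A can switch to Abstain (3 → 8). Not NE.
(Delay, Amend): Faction A can switch to Abstain (3 → 6). Not NE.
(Delay, Delay): Faction A can switch to Abstain (2 → 9). Not NE.

The unique pure-strategy Nash equilibrium is (Abstain, Amend).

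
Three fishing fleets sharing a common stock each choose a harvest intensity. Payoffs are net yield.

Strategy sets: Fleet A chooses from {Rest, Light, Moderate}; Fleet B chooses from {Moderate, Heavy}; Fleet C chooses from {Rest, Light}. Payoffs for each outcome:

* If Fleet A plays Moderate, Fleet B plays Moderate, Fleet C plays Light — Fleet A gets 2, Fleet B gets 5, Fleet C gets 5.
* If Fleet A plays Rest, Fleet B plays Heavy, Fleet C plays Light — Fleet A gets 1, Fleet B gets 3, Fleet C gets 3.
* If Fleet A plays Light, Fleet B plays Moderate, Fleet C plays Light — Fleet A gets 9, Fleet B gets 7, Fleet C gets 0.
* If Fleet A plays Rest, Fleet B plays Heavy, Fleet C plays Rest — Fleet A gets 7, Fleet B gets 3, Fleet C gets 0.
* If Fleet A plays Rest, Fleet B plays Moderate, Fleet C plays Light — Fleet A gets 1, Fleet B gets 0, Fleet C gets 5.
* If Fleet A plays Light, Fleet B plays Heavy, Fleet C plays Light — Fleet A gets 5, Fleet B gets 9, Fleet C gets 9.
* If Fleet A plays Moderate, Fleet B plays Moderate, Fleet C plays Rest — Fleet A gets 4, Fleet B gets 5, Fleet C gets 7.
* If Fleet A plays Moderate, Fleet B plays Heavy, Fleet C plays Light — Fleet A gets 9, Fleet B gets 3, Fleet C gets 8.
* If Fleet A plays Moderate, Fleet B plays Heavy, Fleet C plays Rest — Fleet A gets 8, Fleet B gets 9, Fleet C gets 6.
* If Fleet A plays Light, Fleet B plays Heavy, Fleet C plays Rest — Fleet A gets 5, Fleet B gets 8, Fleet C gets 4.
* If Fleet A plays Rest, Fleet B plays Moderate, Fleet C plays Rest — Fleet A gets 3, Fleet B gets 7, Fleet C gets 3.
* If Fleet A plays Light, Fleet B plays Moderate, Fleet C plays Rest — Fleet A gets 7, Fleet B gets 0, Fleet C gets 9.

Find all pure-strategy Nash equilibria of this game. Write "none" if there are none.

No pure-strategy Nash equilibrium.

(Rest, Moderate, Rest): Fleet A can switch to Light (3 → 7). Not NE.
(Rest, Moderate, Light): Fleet A can switch to Light (1 → 9). Not NE.
(Rest, Heavy, Rest): Fleet A can switch to Moderate (7 → 8). Not NE.
(Rest, Heavy, Light): Fleet A can switch to Light (1 → 5). Not NE.
(Light, Moderate, Rest): Fleet B can switch to Heavy (0 → 8). Not NE.
(Light, Moderate, Light): Fleet B can switch to Heavy (7 → 9). Not NE.
(Light, Heavy, Rest): Fleet A can switch to Rest (5 → 7). Not NE.
(Light, Heavy, Light): Fleet A can switch to Moderate (5 → 9). Not NE.
(Moderate, Moderate, Rest): Fleet A can switch to Light (4 → 7). Not NE.
(Moderate, Moderate, Light): Fleet A can switch to Light (2 → 9). Not NE.
(The remaining 2 profiles each have a profitable deviation by the same check.)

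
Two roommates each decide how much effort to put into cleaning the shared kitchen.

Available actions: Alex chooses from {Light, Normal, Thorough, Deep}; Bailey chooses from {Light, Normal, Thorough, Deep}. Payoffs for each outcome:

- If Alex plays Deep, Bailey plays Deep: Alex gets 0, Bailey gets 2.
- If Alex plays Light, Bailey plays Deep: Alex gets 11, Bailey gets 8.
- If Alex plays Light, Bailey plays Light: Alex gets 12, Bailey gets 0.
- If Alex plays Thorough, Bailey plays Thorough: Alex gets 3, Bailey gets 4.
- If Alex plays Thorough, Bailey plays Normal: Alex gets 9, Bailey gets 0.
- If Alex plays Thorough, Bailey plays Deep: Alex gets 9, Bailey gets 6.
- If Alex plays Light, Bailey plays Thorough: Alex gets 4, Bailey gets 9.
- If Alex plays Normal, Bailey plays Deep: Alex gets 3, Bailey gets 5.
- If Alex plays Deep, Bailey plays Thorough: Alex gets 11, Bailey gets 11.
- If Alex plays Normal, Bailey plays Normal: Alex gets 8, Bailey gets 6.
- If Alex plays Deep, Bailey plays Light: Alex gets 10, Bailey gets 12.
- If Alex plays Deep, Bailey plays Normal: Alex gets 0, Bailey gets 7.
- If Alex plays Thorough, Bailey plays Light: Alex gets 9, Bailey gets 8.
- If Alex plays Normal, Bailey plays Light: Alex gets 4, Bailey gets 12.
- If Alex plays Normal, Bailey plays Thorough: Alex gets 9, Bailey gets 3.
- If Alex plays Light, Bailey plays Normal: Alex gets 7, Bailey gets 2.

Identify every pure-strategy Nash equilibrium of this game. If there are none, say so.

For each player, find the best response to each opponent profile; mutual best responses are the pure NE.
Alex against Light: payoffs 12, 4, 9, 10 → best response Light.
Alex against Normal: payoffs 7, 8, 9, 0 → best response Thorough.
Alex against Thorough: payoffs 4, 9, 3, 11 → best response Deep.
Alex against Deep: payoffs 11, 3, 9, 0 → best response Light.
Bailey against Light: payoffs 0, 2, 9, 8 → best response Thorough.
Bailey against Normal: payoffs 12, 6, 3, 5 → best response Light.
Bailey against Thorough: payoffs 8, 0, 4, 6 → best response Light.
Bailey against Deep: payoffs 12, 7, 11, 2 → best response Light.
No profile is a mutual best response for all players.

This game has no pure Nash equilibrium.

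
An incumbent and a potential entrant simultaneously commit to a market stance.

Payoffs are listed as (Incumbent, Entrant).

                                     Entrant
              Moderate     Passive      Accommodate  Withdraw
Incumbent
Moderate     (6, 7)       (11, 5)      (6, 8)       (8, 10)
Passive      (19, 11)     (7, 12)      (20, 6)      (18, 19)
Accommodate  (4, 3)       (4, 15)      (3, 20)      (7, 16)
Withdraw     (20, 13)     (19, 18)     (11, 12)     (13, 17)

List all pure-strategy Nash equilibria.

(Moderate, Moderate): Incumbent can switch to Passive (6 → 19). Not NE.
(Moderate, Passive): Incumbent can switch to Withdraw (11 → 19). Not NE.
(Moderate, Accommodate): Incumbent can switch to Passive (6 → 20). Not NE.
(Moderate, Withdraw): Incumbent can switch to Passive (8 → 18). Not NE.
(Passive, Moderate): Incumbent can switch to Withdraw (19 → 20). Not NE.
(Passive, Passive): Incumbent can switch to Moderate (7 → 11). Not NE.
(Passive, Accommodate): Entrant can switch to Moderate (6 → 11). Not NE.
(Passive, Withdraw): Incumbent gets 18, best alternative 13; Entrant gets 19, best alternative 12. No profitable deviation — NE.
(Accommodate, Moderate): Incumbent can switch to Moderate (4 → 6). Not NE.
(Accommodate, Passive): Incumbent can switch to Moderate (4 → 11). Not NE.
(Accommodate, Accommodate): Incumbent can switch to Moderate (3 → 6). Not NE.
(Accommodate, Withdraw): Incumbent can switch to Moderate (7 → 8). Not NE.
(Withdraw, Moderate): Entrant can switch to Passive (13 → 18). Not NE.
(Withdraw, Passive): Incumbent gets 19, best alternative 11; Entrant gets 18, best alternative 17. No profitable deviation — NE.
(The remaining 2 profiles each have a profitable deviation by the same check.)

Pure-strategy Nash equilibria: (Passive, Withdraw) and (Withdraw, Passive)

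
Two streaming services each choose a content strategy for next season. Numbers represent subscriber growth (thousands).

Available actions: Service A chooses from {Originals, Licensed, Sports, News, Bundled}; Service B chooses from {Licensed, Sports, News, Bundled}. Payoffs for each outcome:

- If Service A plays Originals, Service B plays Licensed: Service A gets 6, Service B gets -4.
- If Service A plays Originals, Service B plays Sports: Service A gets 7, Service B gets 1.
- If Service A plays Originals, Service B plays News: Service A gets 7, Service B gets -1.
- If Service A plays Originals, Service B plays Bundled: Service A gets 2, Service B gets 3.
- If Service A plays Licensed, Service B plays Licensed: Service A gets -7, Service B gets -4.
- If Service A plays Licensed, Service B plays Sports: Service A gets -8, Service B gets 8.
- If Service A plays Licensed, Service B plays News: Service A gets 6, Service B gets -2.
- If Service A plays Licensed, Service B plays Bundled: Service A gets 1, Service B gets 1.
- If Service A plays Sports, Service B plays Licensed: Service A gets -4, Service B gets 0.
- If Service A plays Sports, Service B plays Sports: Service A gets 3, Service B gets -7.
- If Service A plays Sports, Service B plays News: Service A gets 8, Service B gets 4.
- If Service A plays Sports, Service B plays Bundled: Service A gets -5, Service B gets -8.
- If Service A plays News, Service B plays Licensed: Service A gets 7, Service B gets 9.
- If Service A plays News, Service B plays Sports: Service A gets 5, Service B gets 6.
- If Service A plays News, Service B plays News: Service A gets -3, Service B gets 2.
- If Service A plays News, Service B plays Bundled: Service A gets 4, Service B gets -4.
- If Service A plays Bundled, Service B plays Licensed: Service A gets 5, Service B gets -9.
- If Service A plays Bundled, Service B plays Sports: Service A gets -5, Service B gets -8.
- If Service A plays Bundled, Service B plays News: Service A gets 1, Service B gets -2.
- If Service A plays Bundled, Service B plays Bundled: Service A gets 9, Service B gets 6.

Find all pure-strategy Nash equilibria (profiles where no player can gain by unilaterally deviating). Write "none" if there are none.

(Originals, Licensed): Service A can switch to News (6 → 7). Not NE.
(Originals, Sports): Service B can switch to Bundled (1 → 3). Not NE.
(Originals, News): Service A can switch to Sports (7 → 8). Not NE.
(Originals, Bundled): Service A can switch to News (2 → 4). Not NE.
(Licensed, Licensed): Service A can switch to Originals (-7 → 6). Not NE.
(Licensed, Sports): Service A can switch to Originals (-8 → 7). Not NE.
(Sports, News): Service A gets 8, best alternative 7; Service B gets 4, best alternative 0. No profitable deviation — NE.
(News, Licensed): Service A gets 7, best alternative 6; Service B gets 9, best alternative 6. No profitable deviation — NE.
(Bundled, Bundled): Service A gets 9, best alternative 4; Service B gets 6, best alternative -2. No profitable deviation — NE.
(The remaining 11 profiles each have a profitable deviation by the same check.)

Pure-strategy Nash equilibria: (Sports, News) and (News, Licensed) and (Bundled, Bundled)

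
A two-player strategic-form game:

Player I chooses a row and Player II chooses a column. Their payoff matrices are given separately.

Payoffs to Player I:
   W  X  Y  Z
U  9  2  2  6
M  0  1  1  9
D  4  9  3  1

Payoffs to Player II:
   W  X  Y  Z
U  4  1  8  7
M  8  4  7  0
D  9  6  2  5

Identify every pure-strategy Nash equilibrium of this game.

Player I against W: payoffs 9, 0, 4 → best response U.
Player I against X: payoffs 2, 1, 9 → best response D.
Player I against Y: payoffs 2, 1, 3 → best response D.
Player I against Z: payoffs 6, 9, 1 → best response M.
Player II against U: payoffs 4, 1, 8, 7 → best response Y.
Player II against M: payoffs 8, 4, 7, 0 → best response W.
Player II against D: payoffs 9, 6, 2, 5 → best response W.
No profile is a mutual best response for all players.

none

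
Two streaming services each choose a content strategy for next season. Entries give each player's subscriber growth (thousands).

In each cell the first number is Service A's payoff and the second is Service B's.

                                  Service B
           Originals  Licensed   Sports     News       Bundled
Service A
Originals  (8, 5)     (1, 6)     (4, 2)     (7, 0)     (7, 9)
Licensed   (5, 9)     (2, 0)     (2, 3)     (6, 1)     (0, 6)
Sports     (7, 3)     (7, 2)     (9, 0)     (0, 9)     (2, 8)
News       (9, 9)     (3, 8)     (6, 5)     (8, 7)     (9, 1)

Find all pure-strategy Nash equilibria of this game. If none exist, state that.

(Originals, Originals): Service A can switch to News (8 → 9). Not NE.
(Originals, Licensed): Service A can switch to Licensed (1 → 2). Not NE.
(Originals, Sports): Service A can switch to Sports (4 → 9). Not NE.
(Originals, News): Service A can switch to News (7 → 8). Not NE.
(Originals, Bundled): Service A can switch to News (7 → 9). Not NE.
(Licensed, Originals): Service A can switch to Originals (5 → 8). Not NE.
(Licensed, Licensed): Service A can switch to Sports (2 → 7). Not NE.
(Licensed, Sports): Service A can switch to Originals (2 → 4). Not NE.
(Licensed, News): Service A can switch to Originals (6 → 7). Not NE.
(Licensed, Bundled): Service A can switch to Originals (0 → 7). Not NE.
(News, Originals): Service A gets 9, best alternative 8; Service B gets 9, best alternative 8. No profitable deviation — NE.
(The remaining 9 profiles each have a profitable deviation by the same check.)

The unique pure-strategy Nash equilibrium is (News, Originals).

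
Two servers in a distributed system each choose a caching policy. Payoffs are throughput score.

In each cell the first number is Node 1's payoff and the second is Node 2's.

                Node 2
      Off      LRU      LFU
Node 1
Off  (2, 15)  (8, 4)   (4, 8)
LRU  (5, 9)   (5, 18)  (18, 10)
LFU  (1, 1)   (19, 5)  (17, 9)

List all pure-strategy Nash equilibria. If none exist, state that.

No pure-strategy Nash equilibrium.

Node 1 against Off: payoffs 2, 5, 1 → best response LRU.
Node 1 against LRU: payoffs 8, 5, 19 → best response LFU.
Node 1 against LFU: payoffs 4, 18, 17 → best response LRU.
Node 2 against Off: payoffs 15, 4, 8 → best response Off.
Node 2 against LRU: payoffs 9, 18, 10 → best response LRU.
Node 2 against LFU: payoffs 1, 5, 9 → best response LFU.
No profile is a mutual best response for all players.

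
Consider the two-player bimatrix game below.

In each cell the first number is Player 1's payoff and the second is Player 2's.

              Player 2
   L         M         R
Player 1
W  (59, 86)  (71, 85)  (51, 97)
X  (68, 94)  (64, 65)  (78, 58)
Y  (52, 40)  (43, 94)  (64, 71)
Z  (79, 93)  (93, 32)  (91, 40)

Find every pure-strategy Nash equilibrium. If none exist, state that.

The unique pure-strategy Nash equilibrium is (Z, L).

Player 1 against L: payoffs 59, 68, 52, 79 → best response Z.
Player 1 against M: payoffs 71, 64, 43, 93 → best response Z.
Player 1 against R: payoffs 51, 78, 64, 91 → best response Z.
Player 2 against W: payoffs 86, 85, 97 → best response R.
Player 2 against X: payoffs 94, 65, 58 → best response L.
Player 2 against Y: payoffs 40, 94, 71 → best response M.
Player 2 against Z: payoffs 93, 32, 40 → best response L.
Mutual best responses: (Z, L).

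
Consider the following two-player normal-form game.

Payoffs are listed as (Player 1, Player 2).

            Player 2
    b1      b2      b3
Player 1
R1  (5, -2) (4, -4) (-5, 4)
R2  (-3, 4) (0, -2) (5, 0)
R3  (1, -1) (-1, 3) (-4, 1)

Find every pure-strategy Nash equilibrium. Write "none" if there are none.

Mark each player's best response to every combination of opponents' strategies; a profile where every player is best-responding is a pure Nash equilibrium.
Player 1 against b1: payoffs 5, -3, 1 → best response R1.
Player 1 against b2: payoffs 4, 0, -1 → best response R1.
Player 1 against b3: payoffs -5, 5, -4 → best response R2.
Player 2 against R1: payoffs -2, -4, 4 → best response b3.
Player 2 against R2: payoffs 4, -2, 0 → best response b1.
Player 2 against R3: payoffs -1, 3, 1 → best response b2.
No profile is a mutual best response for all players.

No pure-strategy Nash equilibrium.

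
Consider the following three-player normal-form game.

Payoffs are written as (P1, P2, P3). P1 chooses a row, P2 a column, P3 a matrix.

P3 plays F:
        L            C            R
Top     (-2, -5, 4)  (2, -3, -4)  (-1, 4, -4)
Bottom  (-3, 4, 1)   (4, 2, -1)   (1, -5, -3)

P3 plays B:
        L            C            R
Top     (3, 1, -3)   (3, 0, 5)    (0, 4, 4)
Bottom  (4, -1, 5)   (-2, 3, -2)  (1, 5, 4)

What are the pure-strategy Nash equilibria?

P1 against (L, F): payoffs -2, -3 → best response Top.
P1 against (L, B): payoffs 3, 4 → best response Bottom.
P1 against (C, F): payoffs 2, 4 → best response Bottom.
P1 against (C, B): payoffs 3, -2 → best response Top.
P1 against (R, F): payoffs -1, 1 → best response Bottom.
P1 against (R, B): payoffs 0, 1 → best response Bottom.
P2 against (Top, F): payoffs -5, -3, 4 → best response R.
P2 against (Top, B): payoffs 1, 0, 4 → best response R.
P2 against (Bottom, F): payoffs 4, 2, -5 → best response L.
P2 against (Bottom, B): payoffs -1, 3, 5 → best response R.
P3 against (Top, L): payoffs 4, -3 → best response F.
P3 against (Top, C): payoffs -4, 5 → best response B.
P3 against (Top, R): payoffs -4, 4 → best response B.
P3 against (Bottom, L): payoffs 1, 5 → best response B.
P3 against (Bottom, C): payoffs -1, -2 → best response F.
P3 against (Bottom, R): payoffs -3, 4 → best response B.
Mutual best responses: (Bottom, R, B).

(Bottom, R, B)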